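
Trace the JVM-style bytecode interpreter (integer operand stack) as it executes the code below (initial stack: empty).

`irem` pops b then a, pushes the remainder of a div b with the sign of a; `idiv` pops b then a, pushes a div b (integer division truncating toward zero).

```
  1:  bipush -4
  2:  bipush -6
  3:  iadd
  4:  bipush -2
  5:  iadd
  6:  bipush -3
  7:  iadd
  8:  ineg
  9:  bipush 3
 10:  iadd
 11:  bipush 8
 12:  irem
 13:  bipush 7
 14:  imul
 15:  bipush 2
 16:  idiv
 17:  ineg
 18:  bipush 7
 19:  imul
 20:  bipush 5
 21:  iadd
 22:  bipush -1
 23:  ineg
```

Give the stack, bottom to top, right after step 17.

bipush -4 : -4
bipush -6 : -4 -6
iadd      : -10
bipush -2 : -10 -2
iadd      : -12
bipush -3 : -12 -3
iadd      : -15
ineg      : 15
bipush 3  : 15 3
iadd      : 18
bipush 8  : 18 8
irem      : 2
bipush 7  : 2 7
imul      : 14
bipush 2  : 14 2
idiv      : 7
ineg      : -7

[-7]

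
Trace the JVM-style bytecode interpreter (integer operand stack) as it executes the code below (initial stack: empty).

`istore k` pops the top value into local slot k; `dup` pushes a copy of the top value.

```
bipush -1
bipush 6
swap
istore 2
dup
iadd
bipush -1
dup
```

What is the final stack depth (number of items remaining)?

3

bipush -1  [-1]
bipush 6   [-1, 6]
swap       [6, -1]
istore 2   [6]
dup        [6, 6]
iadd       [12]
bipush -1  [12, -1]
dup        [12, -1, -1]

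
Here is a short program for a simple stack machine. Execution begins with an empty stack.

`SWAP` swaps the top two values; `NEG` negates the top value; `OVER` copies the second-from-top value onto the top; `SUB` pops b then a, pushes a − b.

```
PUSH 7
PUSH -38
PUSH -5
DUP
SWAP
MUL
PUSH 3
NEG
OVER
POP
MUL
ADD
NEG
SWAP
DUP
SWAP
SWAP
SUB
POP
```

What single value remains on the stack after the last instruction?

113

PUSH 7   → 7
PUSH -38 → 7 -38
PUSH -5  → 7 -38 -5
DUP      → 7 -38 -5 -5
SWAP     → 7 -38 -5 -5
MUL      → 7 -38 25
PUSH 3   → 7 -38 25 3
NEG      → 7 -38 25 -3
OVER     → 7 -38 25 -3 25
POP      → 7 -38 25 -3
MUL      → 7 -38 -75
ADD      → 7 -113
NEG      → 7 113
SWAP     → 113 7
DUP      → 113 7 7
SWAP     → 113 7 7
SWAP     → 113 7 7
SUB      → 113 0
POP      → 113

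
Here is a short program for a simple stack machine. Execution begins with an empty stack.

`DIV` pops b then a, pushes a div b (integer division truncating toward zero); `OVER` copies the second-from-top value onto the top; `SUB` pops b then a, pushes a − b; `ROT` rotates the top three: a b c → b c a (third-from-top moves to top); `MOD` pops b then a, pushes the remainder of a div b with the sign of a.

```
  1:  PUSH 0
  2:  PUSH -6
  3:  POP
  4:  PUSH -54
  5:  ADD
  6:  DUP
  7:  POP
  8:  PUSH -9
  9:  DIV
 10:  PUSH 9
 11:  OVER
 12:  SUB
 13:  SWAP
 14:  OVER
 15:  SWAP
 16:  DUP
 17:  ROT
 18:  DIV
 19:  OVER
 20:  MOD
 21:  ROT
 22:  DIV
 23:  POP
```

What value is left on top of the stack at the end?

6

PUSH 0   → 0
PUSH -6  → 0 -6
POP      → 0
PUSH -54 → 0 -54
ADD      → -54
DUP      → -54 -54
POP      → -54
PUSH -9  → -54 -9
DIV      → 6
PUSH 9   → 6 9
OVER     → 6 9 6
SUB      → 6 3
SWAP     → 3 6
OVER     → 3 6 3
SWAP     → 3 3 6
DUP      → 3 3 6 6
ROT      → 3 6 6 3
DIV      → 3 6 2
OVER     → 3 6 2 6
MOD      → 3 6 2
ROT      → 6 2 3
DIV      → 6 0
POP      → 6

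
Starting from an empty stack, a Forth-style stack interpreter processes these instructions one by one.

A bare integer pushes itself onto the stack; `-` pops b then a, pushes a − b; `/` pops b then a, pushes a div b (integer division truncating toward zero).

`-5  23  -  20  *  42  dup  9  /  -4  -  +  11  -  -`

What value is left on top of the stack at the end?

-599

-5  : -5
23  : -5 23
-   : -28
20  : -28 20
*   : -560
42  : -560 42
dup : -560 42 42
9   : -560 42 42 9
/   : -560 42 4
-4  : -560 42 4 -4
-   : -560 42 8
+   : -560 50
11  : -560 50 11
-   : -560 39
-   : -599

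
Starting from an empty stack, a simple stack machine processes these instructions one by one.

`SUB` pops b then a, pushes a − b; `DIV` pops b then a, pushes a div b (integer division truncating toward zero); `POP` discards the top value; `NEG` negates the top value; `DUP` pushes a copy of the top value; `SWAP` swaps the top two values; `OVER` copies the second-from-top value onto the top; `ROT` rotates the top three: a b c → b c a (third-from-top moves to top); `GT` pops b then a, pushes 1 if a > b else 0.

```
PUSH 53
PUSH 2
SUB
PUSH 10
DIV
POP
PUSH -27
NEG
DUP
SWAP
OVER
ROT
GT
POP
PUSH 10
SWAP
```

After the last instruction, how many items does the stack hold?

PUSH 53  : [53]
PUSH 2   : [53, 2]
SUB      : [51]
PUSH 10  : [51, 10]
DIV      : [5]
POP      : []
PUSH -27 : [-27]
NEG      : [27]
DUP      : [27, 27]
SWAP     : [27, 27]
OVER     : [27, 27, 27]
ROT      : [27, 27, 27]
GT       : [27, 0]
POP      : [27]
PUSH 10  : [27, 10]
SWAP     : [10, 27]

2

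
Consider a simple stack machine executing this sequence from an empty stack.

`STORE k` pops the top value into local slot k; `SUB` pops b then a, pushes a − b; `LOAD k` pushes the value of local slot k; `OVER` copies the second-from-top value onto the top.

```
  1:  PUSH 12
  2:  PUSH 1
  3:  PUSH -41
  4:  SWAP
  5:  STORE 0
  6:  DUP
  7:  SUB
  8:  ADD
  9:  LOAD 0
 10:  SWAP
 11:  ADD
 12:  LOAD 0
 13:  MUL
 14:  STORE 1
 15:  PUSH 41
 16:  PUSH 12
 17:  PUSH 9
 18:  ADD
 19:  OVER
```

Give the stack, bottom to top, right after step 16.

PUSH 12  → 12
PUSH 1   → 12 1
PUSH -41 → 12 1 -41
SWAP     → 12 -41 1
STORE 0  → 12 -41
DUP      → 12 -41 -41
SUB      → 12 0
ADD      → 12
LOAD 0   → 12 1
SWAP     → 1 12
ADD      → 13
LOAD 0   → 13 1
MUL      → 13
STORE 1  → (empty)
PUSH 41  → 41
PUSH 12  → 41 12

[41, 12]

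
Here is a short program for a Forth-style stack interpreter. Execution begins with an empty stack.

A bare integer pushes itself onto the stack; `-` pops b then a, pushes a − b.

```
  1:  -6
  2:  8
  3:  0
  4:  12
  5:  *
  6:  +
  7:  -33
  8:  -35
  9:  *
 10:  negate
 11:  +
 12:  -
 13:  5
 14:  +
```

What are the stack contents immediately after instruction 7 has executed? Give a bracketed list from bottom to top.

-6  : -6
8   : -6 8
0   : -6 8 0
12  : -6 8 0 12
*   : -6 8 0
+   : -6 8
-33 : -6 8 -33

[-6, 8, -33]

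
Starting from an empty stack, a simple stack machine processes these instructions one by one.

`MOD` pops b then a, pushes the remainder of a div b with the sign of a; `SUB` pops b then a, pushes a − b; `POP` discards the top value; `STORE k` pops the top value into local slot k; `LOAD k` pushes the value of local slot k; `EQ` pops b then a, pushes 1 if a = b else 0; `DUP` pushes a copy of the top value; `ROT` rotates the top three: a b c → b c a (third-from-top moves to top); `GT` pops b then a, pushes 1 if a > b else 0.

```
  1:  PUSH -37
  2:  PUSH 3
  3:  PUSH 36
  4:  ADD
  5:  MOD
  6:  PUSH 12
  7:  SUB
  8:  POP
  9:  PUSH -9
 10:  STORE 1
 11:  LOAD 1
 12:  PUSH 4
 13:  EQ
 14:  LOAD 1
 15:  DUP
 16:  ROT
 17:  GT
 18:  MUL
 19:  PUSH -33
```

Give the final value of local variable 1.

-9

PUSH -37 : [-37]
PUSH 3   : [-37, 3]
PUSH 36  : [-37, 3, 36]
ADD      : [-37, 39]
MOD      : [-37]
PUSH 12  : [-37, 12]
SUB      : [-49]
POP      : []
PUSH -9  : [-9]
STORE 1  : []
LOAD 1   : [-9]
PUSH 4   : [-9, 4]
EQ       : [0]
LOAD 1   : [0, -9]
DUP      : [0, -9, -9]
ROT      : [-9, -9, 0]
GT       : [-9, 0]
MUL      : [0]
PUSH -33 : [0, -33]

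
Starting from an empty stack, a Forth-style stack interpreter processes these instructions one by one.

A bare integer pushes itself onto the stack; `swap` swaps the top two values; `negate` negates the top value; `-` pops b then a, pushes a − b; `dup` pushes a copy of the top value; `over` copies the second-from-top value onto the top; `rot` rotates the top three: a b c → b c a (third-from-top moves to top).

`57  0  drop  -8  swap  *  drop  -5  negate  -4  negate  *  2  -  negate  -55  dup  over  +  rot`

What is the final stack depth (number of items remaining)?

57     : [57]
0      : [57, 0]
drop   : [57]
-8     : [57, -8]
swap   : [-8, 57]
*      : [-456]
drop   : []
-5     : [-5]
negate : [5]
-4     : [5, -4]
negate : [5, 4]
*      : [20]
2      : [20, 2]
-      : [18]
negate : [-18]
-55    : [-18, -55]
dup    : [-18, -55, -55]
over   : [-18, -55, -55, -55]
+      : [-18, -55, -110]
rot    : [-55, -110, -18]

3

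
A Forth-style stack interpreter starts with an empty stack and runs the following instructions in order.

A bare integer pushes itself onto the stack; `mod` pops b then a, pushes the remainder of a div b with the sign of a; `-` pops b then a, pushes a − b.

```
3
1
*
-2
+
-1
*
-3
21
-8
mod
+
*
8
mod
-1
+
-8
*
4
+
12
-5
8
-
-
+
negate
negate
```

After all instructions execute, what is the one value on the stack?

53

3      -> [3]
1      -> [3, 1]
*      -> [3]
-2     -> [3, -2]
+      -> [1]
-1     -> [1, -1]
*      -> [-1]
-3     -> [-1, -3]
21     -> [-1, -3, 21]
-8     -> [-1, -3, 21, -8]
mod    -> [-1, -3, 5]
+      -> [-1, 2]
*      -> [-2]
8      -> [-2, 8]
mod    -> [-2]
-1     -> [-2, -1]
+      -> [-3]
-8     -> [-3, -8]
*      -> [24]
4      -> [24, 4]
+      -> [28]
12     -> [28, 12]
-5     -> [28, 12, -5]
8      -> [28, 12, -5, 8]
-      -> [28, 12, -13]
-      -> [28, 25]
+      -> [53]
negate -> [-53]
negate -> [53]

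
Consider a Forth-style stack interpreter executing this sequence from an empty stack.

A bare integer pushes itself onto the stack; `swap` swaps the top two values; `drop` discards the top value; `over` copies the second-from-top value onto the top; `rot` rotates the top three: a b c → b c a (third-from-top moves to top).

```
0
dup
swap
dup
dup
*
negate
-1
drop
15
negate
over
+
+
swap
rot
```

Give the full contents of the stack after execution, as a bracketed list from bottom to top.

0      -> 0
dup    -> 0 0
swap   -> 0 0
dup    -> 0 0 0
dup    -> 0 0 0 0
*      -> 0 0 0
negate -> 0 0 0
-1     -> 0 0 0 -1
drop   -> 0 0 0
15     -> 0 0 0 15
negate -> 0 0 0 -15
over   -> 0 0 0 -15 0
+      -> 0 0 0 -15
+      -> 0 0 -15
swap   -> 0 -15 0
rot    -> -15 0 0

[-15, 0, 0]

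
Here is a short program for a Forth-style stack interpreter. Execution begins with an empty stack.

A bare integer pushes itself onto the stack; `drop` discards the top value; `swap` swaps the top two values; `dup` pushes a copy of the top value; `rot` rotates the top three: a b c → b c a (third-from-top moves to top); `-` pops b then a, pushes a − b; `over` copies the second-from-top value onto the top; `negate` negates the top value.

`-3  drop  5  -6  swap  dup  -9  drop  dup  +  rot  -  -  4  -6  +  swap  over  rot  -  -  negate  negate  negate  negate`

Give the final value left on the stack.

-11

-3      [-3]
drop    []
5       [5]
-6      [5, -6]
swap    [-6, 5]
dup     [-6, 5, 5]
-9      [-6, 5, 5, -9]
drop    [-6, 5, 5]
dup     [-6, 5, 5, 5]
+       [-6, 5, 10]
rot     [5, 10, -6]
-       [5, 16]
-       [-11]
4       [-11, 4]
-6      [-11, 4, -6]
+       [-11, -2]
swap    [-2, -11]
over    [-2, -11, -2]
rot     [-11, -2, -2]
-       [-11, 0]
-       [-11]
negate  [11]
negate  [-11]
negate  [11]
negate  [-11]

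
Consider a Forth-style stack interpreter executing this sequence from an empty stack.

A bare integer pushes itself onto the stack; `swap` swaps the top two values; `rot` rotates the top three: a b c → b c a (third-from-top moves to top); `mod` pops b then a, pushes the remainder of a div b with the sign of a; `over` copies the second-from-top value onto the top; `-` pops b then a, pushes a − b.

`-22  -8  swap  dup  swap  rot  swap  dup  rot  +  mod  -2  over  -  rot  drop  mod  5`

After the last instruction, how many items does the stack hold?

-22  → [-22]
-8   → [-22, -8]
swap → [-8, -22]
dup  → [-8, -22, -22]
swap → [-8, -22, -22]
rot  → [-22, -22, -8]
swap → [-22, -8, -22]
dup  → [-22, -8, -22, -22]
rot  → [-22, -22, -22, -8]
+    → [-22, -22, -30]
mod  → [-22, -22]
-2   → [-22, -22, -2]
over → [-22, -22, -2, -22]
-    → [-22, -22, 20]
rot  → [-22, 20, -22]
drop → [-22, 20]
mod  → [-2]
5    → [-2, 5]

2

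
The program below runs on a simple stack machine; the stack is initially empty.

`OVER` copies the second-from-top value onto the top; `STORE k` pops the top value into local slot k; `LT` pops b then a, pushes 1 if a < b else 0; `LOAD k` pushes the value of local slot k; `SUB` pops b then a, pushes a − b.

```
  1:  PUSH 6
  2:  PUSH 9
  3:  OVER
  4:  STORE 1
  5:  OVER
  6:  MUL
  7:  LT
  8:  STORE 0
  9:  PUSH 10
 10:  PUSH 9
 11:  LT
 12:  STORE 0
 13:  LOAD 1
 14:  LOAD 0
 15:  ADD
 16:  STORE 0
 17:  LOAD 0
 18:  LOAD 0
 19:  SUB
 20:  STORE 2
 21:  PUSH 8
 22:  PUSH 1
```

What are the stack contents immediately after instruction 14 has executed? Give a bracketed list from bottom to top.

[6, 0]

PUSH 6  -> 6
PUSH 9  -> 6 9
OVER    -> 6 9 6
STORE 1 -> 6 9
OVER    -> 6 9 6
MUL     -> 6 54
LT      -> 1
STORE 0 -> (empty)
PUSH 10 -> 10
PUSH 9  -> 10 9
LT      -> 0
STORE 0 -> (empty)
LOAD 1  -> 6
LOAD 0  -> 6 0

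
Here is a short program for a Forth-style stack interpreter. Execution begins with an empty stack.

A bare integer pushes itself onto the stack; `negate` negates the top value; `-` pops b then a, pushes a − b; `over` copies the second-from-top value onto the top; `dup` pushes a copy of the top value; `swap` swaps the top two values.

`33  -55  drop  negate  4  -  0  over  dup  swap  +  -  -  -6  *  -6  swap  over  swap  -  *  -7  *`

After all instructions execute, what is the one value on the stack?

-28224

33     → 33
-55    → 33 -55
drop   → 33
negate → -33
4      → -33 4
-      → -37
0      → -37 0
over   → -37 0 -37
dup    → -37 0 -37 -37
swap   → -37 0 -37 -37
+      → -37 0 -74
-      → -37 74
-      → -111
-6     → -111 -6
*      → 666
-6     → 666 -6
swap   → -6 666
over   → -6 666 -6
swap   → -6 -6 666
-      → -6 -672
*      → 4032
-7     → 4032 -7
*      → -28224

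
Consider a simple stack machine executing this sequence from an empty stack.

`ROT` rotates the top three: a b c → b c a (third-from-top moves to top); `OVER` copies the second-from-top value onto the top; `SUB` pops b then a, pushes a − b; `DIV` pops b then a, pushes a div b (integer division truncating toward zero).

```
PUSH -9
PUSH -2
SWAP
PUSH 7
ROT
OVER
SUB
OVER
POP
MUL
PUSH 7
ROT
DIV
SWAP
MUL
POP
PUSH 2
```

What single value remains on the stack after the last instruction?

2

PUSH -9 -> [-9]
PUSH -2 -> [-9, -2]
SWAP    -> [-2, -9]
PUSH 7  -> [-2, -9, 7]
ROT     -> [-9, 7, -2]
OVER    -> [-9, 7, -2, 7]
SUB     -> [-9, 7, -9]
OVER    -> [-9, 7, -9, 7]
POP     -> [-9, 7, -9]
MUL     -> [-9, -63]
PUSH 7  -> [-9, -63, 7]
ROT     -> [-63, 7, -9]
DIV     -> [-63, 0]
SWAP    -> [0, -63]
MUL     -> [0]
POP     -> []
PUSH 2  -> [2]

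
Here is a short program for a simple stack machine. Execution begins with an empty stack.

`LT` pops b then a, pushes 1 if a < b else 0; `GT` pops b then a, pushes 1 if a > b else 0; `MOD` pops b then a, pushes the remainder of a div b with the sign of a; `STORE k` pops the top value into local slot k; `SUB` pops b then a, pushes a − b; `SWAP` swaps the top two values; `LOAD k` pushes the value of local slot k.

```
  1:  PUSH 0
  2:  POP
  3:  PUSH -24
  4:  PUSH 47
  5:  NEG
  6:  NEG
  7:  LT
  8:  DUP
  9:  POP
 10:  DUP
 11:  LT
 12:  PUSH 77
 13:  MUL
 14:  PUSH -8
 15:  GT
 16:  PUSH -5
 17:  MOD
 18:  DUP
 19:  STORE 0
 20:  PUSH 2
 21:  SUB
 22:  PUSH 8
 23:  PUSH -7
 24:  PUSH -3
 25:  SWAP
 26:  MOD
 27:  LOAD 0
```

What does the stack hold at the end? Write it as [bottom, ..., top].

[-1, 8, -3, 1]

PUSH 0   → [0]
POP      → []
PUSH -24 → [-24]
PUSH 47  → [-24, 47]
NEG      → [-24, -47]
NEG      → [-24, 47]
LT       → [1]
DUP      → [1, 1]
POP      → [1]
DUP      → [1, 1]
LT       → [0]
PUSH 77  → [0, 77]
MUL      → [0]
PUSH -8  → [0, -8]
GT       → [1]
PUSH -5  → [1, -5]
MOD      → [1]
DUP      → [1, 1]
STORE 0  → [1]
PUSH 2   → [1, 2]
SUB      → [-1]
PUSH 8   → [-1, 8]
PUSH -7  → [-1, 8, -7]
PUSH -3  → [-1, 8, -7, -3]
SWAP     → [-1, 8, -3, -7]
MOD      → [-1, 8, -3]
LOAD 0   → [-1, 8, -3, 1]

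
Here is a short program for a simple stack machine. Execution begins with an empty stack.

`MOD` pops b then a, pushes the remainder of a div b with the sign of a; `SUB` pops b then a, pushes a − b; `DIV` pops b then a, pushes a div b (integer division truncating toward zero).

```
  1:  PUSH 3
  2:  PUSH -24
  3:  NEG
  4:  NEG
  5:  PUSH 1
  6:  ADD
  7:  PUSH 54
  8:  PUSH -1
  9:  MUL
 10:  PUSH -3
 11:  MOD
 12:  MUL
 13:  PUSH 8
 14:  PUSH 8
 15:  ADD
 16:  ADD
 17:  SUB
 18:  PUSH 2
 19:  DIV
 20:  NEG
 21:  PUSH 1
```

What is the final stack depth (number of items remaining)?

PUSH 3   : 3
PUSH -24 : 3 -24
NEG      : 3 24
NEG      : 3 -24
PUSH 1   : 3 -24 1
ADD      : 3 -23
PUSH 54  : 3 -23 54
PUSH -1  : 3 -23 54 -1
MUL      : 3 -23 -54
PUSH -3  : 3 -23 -54 -3
MOD      : 3 -23 0
MUL      : 3 0
PUSH 8   : 3 0 8
PUSH 8   : 3 0 8 8
ADD      : 3 0 16
ADD      : 3 16
SUB      : -13
PUSH 2   : -13 2
DIV      : -6
NEG      : 6
PUSH 1   : 6 1

2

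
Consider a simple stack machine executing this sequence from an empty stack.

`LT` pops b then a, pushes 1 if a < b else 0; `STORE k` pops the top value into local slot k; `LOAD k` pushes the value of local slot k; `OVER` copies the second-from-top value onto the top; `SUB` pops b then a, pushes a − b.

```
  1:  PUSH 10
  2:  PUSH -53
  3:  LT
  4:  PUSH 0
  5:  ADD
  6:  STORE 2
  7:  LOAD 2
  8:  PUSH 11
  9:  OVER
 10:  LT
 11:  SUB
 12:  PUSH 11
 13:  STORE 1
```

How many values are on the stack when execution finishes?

1

PUSH 10  → [10]
PUSH -53 → [10, -53]
LT       → [0]
PUSH 0   → [0, 0]
ADD      → [0]
STORE 2  → []
LOAD 2   → [0]
PUSH 11  → [0, 11]
OVER     → [0, 11, 0]
LT       → [0, 0]
SUB      → [0]
PUSH 11  → [0, 11]
STORE 1  → [0]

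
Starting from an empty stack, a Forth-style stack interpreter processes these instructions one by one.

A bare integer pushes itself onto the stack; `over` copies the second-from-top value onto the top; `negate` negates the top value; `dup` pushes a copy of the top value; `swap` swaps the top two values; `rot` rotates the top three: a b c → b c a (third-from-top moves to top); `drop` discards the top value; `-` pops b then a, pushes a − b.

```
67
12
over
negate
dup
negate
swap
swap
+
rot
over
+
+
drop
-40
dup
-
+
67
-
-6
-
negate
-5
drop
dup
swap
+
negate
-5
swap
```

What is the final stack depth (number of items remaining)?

67     : 67
12     : 67 12
over   : 67 12 67
negate : 67 12 -67
dup    : 67 12 -67 -67
negate : 67 12 -67 67
swap   : 67 12 67 -67
swap   : 67 12 -67 67
+      : 67 12 0
rot    : 12 0 67
over   : 12 0 67 0
+      : 12 0 67
+      : 12 67
drop   : 12
-40    : 12 -40
dup    : 12 -40 -40
-      : 12 0
+      : 12
67     : 12 67
-      : -55
-6     : -55 -6
-      : -49
negate : 49
-5     : 49 -5
drop   : 49
dup    : 49 49
swap   : 49 49
+      : 98
negate : -98
-5     : -98 -5
swap   : -5 -98

2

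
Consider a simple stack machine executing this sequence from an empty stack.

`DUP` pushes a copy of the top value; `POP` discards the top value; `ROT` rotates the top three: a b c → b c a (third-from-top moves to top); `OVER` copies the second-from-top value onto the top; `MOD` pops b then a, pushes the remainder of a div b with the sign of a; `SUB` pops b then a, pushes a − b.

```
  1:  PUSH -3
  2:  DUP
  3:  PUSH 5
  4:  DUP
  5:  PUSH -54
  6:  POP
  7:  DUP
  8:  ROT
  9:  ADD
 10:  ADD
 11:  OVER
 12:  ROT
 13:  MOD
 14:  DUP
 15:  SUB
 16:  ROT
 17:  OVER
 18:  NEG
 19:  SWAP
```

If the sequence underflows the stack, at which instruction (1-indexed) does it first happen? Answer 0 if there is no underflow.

0

PUSH -3  -> [-3]
DUP      -> [-3, -3]
PUSH 5   -> [-3, -3, 5]
DUP      -> [-3, -3, 5, 5]
PUSH -54 -> [-3, -3, 5, 5, -54]
POP      -> [-3, -3, 5, 5]
DUP      -> [-3, -3, 5, 5, 5]
ROT      -> [-3, -3, 5, 5, 5]
ADD      -> [-3, -3, 5, 10]
ADD      -> [-3, -3, 15]
OVER     -> [-3, -3, 15, -3]
ROT      -> [-3, 15, -3, -3]
MOD      -> [-3, 15, 0]
DUP      -> [-3, 15, 0, 0]
SUB      -> [-3, 15, 0]
ROT      -> [15, 0, -3]
OVER     -> [15, 0, -3, 0]
NEG      -> [15, 0, -3, 0]
SWAP     -> [15, 0, 0, -3]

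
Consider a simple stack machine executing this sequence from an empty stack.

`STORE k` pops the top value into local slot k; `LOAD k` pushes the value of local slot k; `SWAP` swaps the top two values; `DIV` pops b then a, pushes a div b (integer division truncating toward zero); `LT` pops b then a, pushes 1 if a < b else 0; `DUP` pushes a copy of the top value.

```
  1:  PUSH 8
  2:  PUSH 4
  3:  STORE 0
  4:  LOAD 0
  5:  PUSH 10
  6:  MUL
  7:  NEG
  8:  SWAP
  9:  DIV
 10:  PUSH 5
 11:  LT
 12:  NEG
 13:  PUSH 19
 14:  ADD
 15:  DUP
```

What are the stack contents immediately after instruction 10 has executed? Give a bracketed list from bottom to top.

[-5, 5]

PUSH 8   [8]
PUSH 4   [8, 4]
STORE 0  [8]
LOAD 0   [8, 4]
PUSH 10  [8, 4, 10]
MUL      [8, 40]
NEG      [8, -40]
SWAP     [-40, 8]
DIV      [-5]
PUSH 5   [-5, 5]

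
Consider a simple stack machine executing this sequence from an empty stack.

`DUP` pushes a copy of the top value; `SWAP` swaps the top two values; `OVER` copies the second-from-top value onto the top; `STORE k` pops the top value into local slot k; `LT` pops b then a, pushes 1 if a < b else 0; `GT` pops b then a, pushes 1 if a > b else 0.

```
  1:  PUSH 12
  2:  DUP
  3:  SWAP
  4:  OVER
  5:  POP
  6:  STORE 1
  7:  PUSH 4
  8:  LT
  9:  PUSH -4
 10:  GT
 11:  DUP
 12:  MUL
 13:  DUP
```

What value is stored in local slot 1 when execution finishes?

PUSH 12 → [12]
DUP     → [12, 12]
SWAP    → [12, 12]
OVER    → [12, 12, 12]
POP     → [12, 12]
STORE 1 → [12]
PUSH 4  → [12, 4]
LT      → [0]
PUSH -4 → [0, -4]
GT      → [1]
DUP     → [1, 1]
MUL     → [1]
DUP     → [1, 1]

12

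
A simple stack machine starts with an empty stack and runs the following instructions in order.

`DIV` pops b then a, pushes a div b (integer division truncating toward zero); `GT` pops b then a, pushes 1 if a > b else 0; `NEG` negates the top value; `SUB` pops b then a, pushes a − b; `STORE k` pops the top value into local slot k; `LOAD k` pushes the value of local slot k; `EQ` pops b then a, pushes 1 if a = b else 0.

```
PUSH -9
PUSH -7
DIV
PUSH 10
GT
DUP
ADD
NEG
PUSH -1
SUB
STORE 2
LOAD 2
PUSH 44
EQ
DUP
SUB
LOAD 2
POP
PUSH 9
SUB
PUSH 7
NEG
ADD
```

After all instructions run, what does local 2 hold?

1

PUSH -9 -> [-9]
PUSH -7 -> [-9, -7]
DIV     -> [1]
PUSH 10 -> [1, 10]
GT      -> [0]
DUP     -> [0, 0]
ADD     -> [0]
NEG     -> [0]
PUSH -1 -> [0, -1]
SUB     -> [1]
STORE 2 -> []
LOAD 2  -> [1]
PUSH 44 -> [1, 44]
EQ      -> [0]
DUP     -> [0, 0]
SUB     -> [0]
LOAD 2  -> [0, 1]
POP     -> [0]
PUSH 9  -> [0, 9]
SUB     -> [-9]
PUSH 7  -> [-9, 7]
NEG     -> [-9, -7]
ADD     -> [-16]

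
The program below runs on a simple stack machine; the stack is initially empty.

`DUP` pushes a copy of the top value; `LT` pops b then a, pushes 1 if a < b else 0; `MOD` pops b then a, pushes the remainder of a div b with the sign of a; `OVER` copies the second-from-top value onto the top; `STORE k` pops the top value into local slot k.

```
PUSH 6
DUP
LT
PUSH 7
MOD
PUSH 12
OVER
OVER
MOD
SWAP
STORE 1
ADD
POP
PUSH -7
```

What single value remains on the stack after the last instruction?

PUSH 6   [6]
DUP      [6, 6]
LT       [0]
PUSH 7   [0, 7]
MOD      [0]
PUSH 12  [0, 12]
OVER     [0, 12, 0]
OVER     [0, 12, 0, 12]
MOD      [0, 12, 0]
SWAP     [0, 0, 12]
STORE 1  [0, 0]
ADD      [0]
POP      []
PUSH -7  [-7]

-7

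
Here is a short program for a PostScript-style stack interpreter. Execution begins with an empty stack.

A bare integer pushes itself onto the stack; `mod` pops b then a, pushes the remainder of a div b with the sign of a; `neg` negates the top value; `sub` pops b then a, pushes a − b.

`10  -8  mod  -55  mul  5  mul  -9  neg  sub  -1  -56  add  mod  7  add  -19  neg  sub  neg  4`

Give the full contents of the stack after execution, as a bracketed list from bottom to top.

10  : 10
-8  : 10 -8
mod : 2
-55 : 2 -55
mul : -110
5   : -110 5
mul : -550
-9  : -550 -9
neg : -550 9
sub : -559
-1  : -559 -1
-56 : -559 -1 -56
add : -559 -57
mod : -46
7   : -46 7
add : -39
-19 : -39 -19
neg : -39 19
sub : -58
neg : 58
4   : 58 4

[58, 4]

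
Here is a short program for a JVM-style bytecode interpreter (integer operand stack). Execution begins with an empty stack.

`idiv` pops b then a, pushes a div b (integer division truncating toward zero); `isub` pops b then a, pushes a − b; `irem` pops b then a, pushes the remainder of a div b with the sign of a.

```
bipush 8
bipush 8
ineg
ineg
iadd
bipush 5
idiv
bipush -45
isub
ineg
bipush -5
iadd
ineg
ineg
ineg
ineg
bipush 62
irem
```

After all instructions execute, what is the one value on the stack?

bipush 8   -> 8
bipush 8   -> 8 8
ineg       -> 8 -8
ineg       -> 8 8
iadd       -> 16
bipush 5   -> 16 5
idiv       -> 3
bipush -45 -> 3 -45
isub       -> 48
ineg       -> -48
bipush -5  -> -48 -5
iadd       -> -53
ineg       -> 53
ineg       -> -53
ineg       -> 53
ineg       -> -53
bipush 62  -> -53 62
irem       -> -53

-53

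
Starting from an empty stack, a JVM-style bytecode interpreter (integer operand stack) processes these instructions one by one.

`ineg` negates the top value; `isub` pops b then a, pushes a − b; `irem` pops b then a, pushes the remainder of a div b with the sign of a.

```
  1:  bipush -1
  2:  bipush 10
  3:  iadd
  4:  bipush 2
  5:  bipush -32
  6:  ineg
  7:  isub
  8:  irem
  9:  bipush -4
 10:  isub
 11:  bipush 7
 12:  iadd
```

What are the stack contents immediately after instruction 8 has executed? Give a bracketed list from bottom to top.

[9]

bipush -1   [-1]
bipush 10   [-1, 10]
iadd        [9]
bipush 2    [9, 2]
bipush -32  [9, 2, -32]
ineg        [9, 2, 32]
isub        [9, -30]
irem        [9]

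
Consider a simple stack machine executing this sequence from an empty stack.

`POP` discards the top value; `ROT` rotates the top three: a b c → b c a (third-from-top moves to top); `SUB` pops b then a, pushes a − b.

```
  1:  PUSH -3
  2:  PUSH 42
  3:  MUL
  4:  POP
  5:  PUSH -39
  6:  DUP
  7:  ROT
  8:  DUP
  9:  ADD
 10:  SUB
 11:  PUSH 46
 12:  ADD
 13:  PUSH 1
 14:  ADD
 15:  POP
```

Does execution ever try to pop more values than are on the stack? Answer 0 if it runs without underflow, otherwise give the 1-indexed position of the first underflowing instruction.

7

PUSH -3   -3
PUSH 42   -3 42
MUL       -126
POP       (empty)
PUSH -39  -39
DUP       -39 -39
ROT  — needs 3 operands, stack has 2 → underflow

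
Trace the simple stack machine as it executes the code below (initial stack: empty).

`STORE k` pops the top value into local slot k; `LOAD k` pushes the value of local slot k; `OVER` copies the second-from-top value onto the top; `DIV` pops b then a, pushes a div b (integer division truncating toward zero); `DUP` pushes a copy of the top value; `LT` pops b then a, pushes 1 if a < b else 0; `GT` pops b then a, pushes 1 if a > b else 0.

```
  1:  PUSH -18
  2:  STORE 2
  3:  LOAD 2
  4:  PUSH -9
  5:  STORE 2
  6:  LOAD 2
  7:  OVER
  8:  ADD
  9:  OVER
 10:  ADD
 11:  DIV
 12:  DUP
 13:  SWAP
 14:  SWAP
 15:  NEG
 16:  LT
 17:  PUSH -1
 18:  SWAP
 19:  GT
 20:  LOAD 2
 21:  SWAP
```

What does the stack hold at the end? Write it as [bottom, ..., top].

PUSH -18  [-18]
STORE 2   []
LOAD 2    [-18]
PUSH -9   [-18, -9]
STORE 2   [-18]
LOAD 2    [-18, -9]
OVER      [-18, -9, -18]
ADD       [-18, -27]
OVER      [-18, -27, -18]
ADD       [-18, -45]
DIV       [0]
DUP       [0, 0]
SWAP      [0, 0]
SWAP      [0, 0]
NEG       [0, 0]
LT        [0]
PUSH -1   [0, -1]
SWAP      [-1, 0]
GT        [0]
LOAD 2    [0, -9]
SWAP      [-9, 0]

[-9, 0]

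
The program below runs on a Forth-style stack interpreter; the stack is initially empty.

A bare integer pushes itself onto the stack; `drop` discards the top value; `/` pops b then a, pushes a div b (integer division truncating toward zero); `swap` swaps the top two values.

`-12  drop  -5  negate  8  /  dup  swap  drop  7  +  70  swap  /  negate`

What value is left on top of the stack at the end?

-12    : -12
drop   : (empty)
-5     : -5
negate : 5
8      : 5 8
/      : 0
dup    : 0 0
swap   : 0 0
drop   : 0
7      : 0 7
+      : 7
70     : 7 70
swap   : 70 7
/      : 10
negate : -10

-10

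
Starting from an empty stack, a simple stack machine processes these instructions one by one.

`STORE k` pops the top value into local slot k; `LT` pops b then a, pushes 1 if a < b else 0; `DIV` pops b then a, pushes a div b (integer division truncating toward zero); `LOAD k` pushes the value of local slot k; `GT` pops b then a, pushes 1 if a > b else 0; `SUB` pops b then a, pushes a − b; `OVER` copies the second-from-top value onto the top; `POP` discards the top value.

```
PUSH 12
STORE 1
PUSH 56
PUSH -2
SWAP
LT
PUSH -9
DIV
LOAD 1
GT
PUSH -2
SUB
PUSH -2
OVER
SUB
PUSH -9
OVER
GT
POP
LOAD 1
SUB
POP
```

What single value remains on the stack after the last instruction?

PUSH 12  12
STORE 1  (empty)
PUSH 56  56
PUSH -2  56 -2
SWAP     -2 56
LT       1
PUSH -9  1 -9
DIV      0
LOAD 1   0 12
GT       0
PUSH -2  0 -2
SUB      2
PUSH -2  2 -2
OVER     2 -2 2
SUB      2 -4
PUSH -9  2 -4 -9
OVER     2 -4 -9 -4
GT       2 -4 0
POP      2 -4
LOAD 1   2 -4 12
SUB      2 -16
POP      2

2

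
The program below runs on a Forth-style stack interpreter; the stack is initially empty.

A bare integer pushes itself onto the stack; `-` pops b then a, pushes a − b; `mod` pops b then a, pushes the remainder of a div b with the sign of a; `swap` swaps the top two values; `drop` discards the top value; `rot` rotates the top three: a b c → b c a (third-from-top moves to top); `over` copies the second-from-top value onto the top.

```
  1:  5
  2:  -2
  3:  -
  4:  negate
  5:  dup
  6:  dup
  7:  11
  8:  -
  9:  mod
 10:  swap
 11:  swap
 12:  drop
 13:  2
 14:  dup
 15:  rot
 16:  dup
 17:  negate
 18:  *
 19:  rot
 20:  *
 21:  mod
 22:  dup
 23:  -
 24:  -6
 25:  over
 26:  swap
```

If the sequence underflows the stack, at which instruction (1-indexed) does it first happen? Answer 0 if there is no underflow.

5       5
-2      5 -2
-       7
negate  -7
dup     -7 -7
dup     -7 -7 -7
11      -7 -7 -7 11
-       -7 -7 -18
mod     -7 -7
swap    -7 -7
swap    -7 -7
drop    -7
2       -7 2
dup     -7 2 2
rot     2 2 -7
dup     2 2 -7 -7
negate  2 2 -7 7
*       2 2 -49
rot     2 -49 2
*       2 -98
mod     2
dup     2 2
-       0
-6      0 -6
over    0 -6 0
swap    0 0 -6

0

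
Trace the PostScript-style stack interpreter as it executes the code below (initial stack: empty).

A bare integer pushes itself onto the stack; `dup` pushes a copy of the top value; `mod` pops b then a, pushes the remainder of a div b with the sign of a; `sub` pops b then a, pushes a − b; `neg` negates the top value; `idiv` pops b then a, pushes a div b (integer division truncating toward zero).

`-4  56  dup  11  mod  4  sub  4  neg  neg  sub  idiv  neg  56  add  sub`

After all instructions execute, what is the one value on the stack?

-68

-4   → [-4]
56   → [-4, 56]
dup  → [-4, 56, 56]
11   → [-4, 56, 56, 11]
mod  → [-4, 56, 1]
4    → [-4, 56, 1, 4]
sub  → [-4, 56, -3]
4    → [-4, 56, -3, 4]
neg  → [-4, 56, -3, -4]
neg  → [-4, 56, -3, 4]
sub  → [-4, 56, -7]
idiv → [-4, -8]
neg  → [-4, 8]
56   → [-4, 8, 56]
add  → [-4, 64]
sub  → [-68]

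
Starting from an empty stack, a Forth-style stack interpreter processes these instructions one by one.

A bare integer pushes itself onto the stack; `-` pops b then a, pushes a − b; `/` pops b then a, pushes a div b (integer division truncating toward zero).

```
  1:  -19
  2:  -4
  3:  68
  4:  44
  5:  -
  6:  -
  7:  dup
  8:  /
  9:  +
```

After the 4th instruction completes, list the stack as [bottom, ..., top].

-19  [-19]
-4   [-19, -4]
68   [-19, -4, 68]
44   [-19, -4, 68, 44]

[-19, -4, 68, 44]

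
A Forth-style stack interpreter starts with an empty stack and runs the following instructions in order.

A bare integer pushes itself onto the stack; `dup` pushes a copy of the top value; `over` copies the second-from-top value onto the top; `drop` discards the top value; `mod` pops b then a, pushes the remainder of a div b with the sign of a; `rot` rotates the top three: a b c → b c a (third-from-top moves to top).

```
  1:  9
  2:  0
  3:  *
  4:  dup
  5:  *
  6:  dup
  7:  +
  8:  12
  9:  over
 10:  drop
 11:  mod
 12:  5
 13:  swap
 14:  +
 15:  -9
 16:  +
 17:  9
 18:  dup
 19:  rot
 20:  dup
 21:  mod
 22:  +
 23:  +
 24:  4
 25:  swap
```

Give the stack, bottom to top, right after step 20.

[9, 9, -4, -4]

9     9
0     9 0
*     0
dup   0 0
*     0
dup   0 0
+     0
12    0 12
over  0 12 0
drop  0 12
mod   0
5     0 5
swap  5 0
+     5
-9    5 -9
+     -4
9     -4 9
dup   -4 9 9
rot   9 9 -4
dup   9 9 -4 -4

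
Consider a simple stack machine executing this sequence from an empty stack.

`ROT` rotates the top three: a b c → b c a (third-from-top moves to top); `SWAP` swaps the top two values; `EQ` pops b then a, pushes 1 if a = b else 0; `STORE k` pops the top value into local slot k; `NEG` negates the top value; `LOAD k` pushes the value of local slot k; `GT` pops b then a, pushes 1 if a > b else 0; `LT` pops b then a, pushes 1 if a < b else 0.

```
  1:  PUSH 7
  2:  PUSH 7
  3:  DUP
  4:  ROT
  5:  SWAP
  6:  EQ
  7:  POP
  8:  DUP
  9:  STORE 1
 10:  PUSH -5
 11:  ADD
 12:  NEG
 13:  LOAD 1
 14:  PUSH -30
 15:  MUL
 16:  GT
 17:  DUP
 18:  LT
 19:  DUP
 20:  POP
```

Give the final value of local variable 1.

PUSH 7    [7]
PUSH 7    [7, 7]
DUP       [7, 7, 7]
ROT       [7, 7, 7]
SWAP      [7, 7, 7]
EQ        [7, 1]
POP       [7]
DUP       [7, 7]
STORE 1   [7]
PUSH -5   [7, -5]
ADD       [2]
NEG       [-2]
LOAD 1    [-2, 7]
PUSH -30  [-2, 7, -30]
MUL       [-2, -210]
GT        [1]
DUP       [1, 1]
LT        [0]
DUP       [0, 0]
POP       [0]

7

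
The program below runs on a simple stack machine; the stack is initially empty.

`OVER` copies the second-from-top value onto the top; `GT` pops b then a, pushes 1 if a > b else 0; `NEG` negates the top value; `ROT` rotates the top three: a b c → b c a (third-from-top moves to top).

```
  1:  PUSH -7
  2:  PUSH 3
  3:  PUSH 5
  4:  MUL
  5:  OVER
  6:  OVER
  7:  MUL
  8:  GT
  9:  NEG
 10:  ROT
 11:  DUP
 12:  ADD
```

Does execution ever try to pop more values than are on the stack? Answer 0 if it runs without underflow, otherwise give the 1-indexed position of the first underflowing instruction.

PUSH -7 → -7
PUSH 3  → -7 3
PUSH 5  → -7 3 5
MUL     → -7 15
OVER    → -7 15 -7
OVER    → -7 15 -7 15
MUL     → -7 15 -105
GT      → -7 1
NEG     → -7 -1
ROT  — needs 3 operands, stack has 2 → underflow

10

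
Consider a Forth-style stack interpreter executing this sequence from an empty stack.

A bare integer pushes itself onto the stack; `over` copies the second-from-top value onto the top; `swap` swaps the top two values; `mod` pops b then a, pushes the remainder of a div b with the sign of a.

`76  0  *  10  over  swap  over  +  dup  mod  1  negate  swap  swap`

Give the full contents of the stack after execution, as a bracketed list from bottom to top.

[0, 0, 0, -1]

76     → 76
0      → 76 0
*      → 0
10     → 0 10
over   → 0 10 0
swap   → 0 0 10
over   → 0 0 10 0
+      → 0 0 10
dup    → 0 0 10 10
mod    → 0 0 0
1      → 0 0 0 1
negate → 0 0 0 -1
swap   → 0 0 -1 0
swap   → 0 0 0 -1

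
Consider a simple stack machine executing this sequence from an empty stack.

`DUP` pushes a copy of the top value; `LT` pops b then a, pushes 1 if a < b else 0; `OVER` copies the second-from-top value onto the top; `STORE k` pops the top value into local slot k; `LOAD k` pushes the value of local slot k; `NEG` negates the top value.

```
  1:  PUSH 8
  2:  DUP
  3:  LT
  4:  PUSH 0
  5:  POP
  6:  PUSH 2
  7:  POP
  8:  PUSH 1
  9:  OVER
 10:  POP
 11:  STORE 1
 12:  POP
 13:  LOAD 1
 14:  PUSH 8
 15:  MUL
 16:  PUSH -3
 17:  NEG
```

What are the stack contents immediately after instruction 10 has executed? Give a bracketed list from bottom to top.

PUSH 8 → [8]
DUP    → [8, 8]
LT     → [0]
PUSH 0 → [0, 0]
POP    → [0]
PUSH 2 → [0, 2]
POP    → [0]
PUSH 1 → [0, 1]
OVER   → [0, 1, 0]
POP    → [0, 1]

[0, 1]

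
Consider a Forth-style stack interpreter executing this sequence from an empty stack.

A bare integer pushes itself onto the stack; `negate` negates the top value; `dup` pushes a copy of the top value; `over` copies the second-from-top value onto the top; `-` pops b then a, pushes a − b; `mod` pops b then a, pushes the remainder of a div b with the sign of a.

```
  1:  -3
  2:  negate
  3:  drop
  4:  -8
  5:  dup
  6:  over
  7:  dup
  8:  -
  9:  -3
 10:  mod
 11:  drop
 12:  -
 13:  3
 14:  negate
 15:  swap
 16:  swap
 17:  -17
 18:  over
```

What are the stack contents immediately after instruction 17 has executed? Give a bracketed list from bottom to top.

-3     : -3
negate : 3
drop   : (empty)
-8     : -8
dup    : -8 -8
over   : -8 -8 -8
dup    : -8 -8 -8 -8
-      : -8 -8 0
-3     : -8 -8 0 -3
mod    : -8 -8 0
drop   : -8 -8
-      : 0
3      : 0 3
negate : 0 -3
swap   : -3 0
swap   : 0 -3
-17    : 0 -3 -17

[0, -3, -17]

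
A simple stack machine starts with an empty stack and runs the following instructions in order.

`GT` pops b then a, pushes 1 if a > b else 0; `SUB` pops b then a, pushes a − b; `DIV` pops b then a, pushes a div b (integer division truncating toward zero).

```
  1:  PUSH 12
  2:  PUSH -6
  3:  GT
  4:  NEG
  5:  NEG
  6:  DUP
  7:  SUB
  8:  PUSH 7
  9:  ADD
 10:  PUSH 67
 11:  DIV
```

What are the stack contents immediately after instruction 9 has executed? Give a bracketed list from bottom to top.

[7]

PUSH 12 -> [12]
PUSH -6 -> [12, -6]
GT      -> [1]
NEG     -> [-1]
NEG     -> [1]
DUP     -> [1, 1]
SUB     -> [0]
PUSH 7  -> [0, 7]
ADD     -> [7]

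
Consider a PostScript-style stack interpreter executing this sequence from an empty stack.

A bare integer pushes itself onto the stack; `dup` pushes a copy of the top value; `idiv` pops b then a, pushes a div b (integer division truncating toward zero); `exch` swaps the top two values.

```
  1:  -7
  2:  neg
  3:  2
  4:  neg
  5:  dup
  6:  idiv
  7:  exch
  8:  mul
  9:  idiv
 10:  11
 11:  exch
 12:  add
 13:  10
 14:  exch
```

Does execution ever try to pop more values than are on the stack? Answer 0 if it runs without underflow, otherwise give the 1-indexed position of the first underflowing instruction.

-7   → -7
neg  → 7
2    → 7 2
neg  → 7 -2
dup  → 7 -2 -2
idiv → 7 1
exch → 1 7
mul  → 7
idiv  — needs 2 operands, stack has 1 → underflow

9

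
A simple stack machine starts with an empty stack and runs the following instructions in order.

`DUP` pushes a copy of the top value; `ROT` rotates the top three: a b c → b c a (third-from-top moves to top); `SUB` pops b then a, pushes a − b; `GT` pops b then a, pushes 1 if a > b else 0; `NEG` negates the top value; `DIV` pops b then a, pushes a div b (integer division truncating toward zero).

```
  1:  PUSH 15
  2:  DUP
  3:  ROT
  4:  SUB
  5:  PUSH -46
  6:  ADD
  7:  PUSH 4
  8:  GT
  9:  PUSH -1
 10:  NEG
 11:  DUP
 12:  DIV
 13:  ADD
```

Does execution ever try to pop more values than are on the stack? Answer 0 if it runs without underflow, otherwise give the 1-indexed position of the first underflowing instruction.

PUSH 15  15
DUP      15 15
ROT  — needs 3 operands, stack has 2 → underflow

3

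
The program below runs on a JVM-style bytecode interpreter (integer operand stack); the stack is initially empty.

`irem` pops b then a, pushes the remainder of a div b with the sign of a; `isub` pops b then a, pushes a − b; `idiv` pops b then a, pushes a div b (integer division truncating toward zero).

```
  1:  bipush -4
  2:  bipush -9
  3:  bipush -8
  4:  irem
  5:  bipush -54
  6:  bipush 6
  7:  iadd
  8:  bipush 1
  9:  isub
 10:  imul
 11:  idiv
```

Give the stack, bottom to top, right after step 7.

bipush -4  : -4
bipush -9  : -4 -9
bipush -8  : -4 -9 -8
irem       : -4 -1
bipush -54 : -4 -1 -54
bipush 6   : -4 -1 -54 6
iadd       : -4 -1 -48

[-4, -1, -48]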